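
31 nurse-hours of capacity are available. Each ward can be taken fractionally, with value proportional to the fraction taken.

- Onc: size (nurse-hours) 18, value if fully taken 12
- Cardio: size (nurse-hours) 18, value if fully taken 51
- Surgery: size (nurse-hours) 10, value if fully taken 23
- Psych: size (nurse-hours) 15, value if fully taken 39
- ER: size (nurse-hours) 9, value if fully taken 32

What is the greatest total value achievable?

93.4

Sort by value density: ER 32/9≈3.56, Cardio 51/18≈2.83, Psych 39/15≈2.6, Surgery 23/10≈2.3, Onc 12/18≈0.667.
Take all of ER (9 nurse-hours, value 32) ; 22 nurse-hours left.
Take all of Cardio (18 nurse-hours, value 51) ; 4 nurse-hours left.
Fill the last 4 nurse-hours with part of Psych: 4/15 of it earns 10.4.
Total value = 93.4.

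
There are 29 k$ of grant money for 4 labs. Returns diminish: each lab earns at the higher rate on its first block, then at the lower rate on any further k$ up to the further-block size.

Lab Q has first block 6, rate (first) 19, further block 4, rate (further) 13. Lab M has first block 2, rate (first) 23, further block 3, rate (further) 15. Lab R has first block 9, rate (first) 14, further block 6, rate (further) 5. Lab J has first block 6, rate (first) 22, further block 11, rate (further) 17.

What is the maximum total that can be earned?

Treat each block as its own option and order by rate: Lab M/tier1 23 > Lab J/tier1 22 > Lab Q/tier1 19 > Lab J/tier2 17 > Lab M/tier2 15 > Lab R/tier1 14 > Lab Q/tier2 13 > Lab R/tier2 5.
Lab M/tier1 (23): +2 ; 27 left.
Lab J tier1 at 22: fill all 6 ; 21 left.
Lab Q/tier1 (19): +6 ; 15 left.
Fill Lab J tier2 block (11 at 17) ; 4 left.
Fill Lab M tier2 block (3 at 15) ; 1 left.
1 remain; put them into Lab R tier1 at 14.
Total = 23×2 + 22×6 + 19×6 + 17×11 + 15×3 + 14×1 = 538.

538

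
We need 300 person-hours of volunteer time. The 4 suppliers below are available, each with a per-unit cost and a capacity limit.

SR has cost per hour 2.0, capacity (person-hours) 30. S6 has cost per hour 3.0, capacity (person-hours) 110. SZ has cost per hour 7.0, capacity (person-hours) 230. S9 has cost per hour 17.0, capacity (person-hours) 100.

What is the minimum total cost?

1510

Use suppliers in increasing cost order.
SR (2.0): use full 30 → 270 person-hours to go.
S6 (3.0): use full 110 → 160 person-hours to go.
SZ at 7.0: take 160 of its 230 → requirement met.
S9: unused.
Cost = 30×2.0 + 110×3.0 + 160×7.0 = 1510.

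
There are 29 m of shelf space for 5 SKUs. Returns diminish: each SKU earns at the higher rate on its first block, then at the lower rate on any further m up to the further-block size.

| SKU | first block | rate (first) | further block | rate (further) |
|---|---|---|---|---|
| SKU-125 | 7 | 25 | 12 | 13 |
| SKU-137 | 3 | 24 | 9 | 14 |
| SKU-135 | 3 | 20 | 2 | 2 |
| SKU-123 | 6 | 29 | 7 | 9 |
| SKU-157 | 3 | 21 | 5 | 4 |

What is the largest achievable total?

Treat each block as its own option and order by rate: SKU-123/tier1 29 > SKU-125/tier1 25 > SKU-137/tier1 24 > SKU-157/tier1 21 > SKU-135/tier1 20 > SKU-137/tier2 14 > SKU-125/tier2 13 > SKU-123/tier2 9 > SKU-157/tier2 4 > SKU-135/tier2 2.
SKU-123/tier1 (29): +6 → 23 left.
Fill SKU-125 tier1 block (7 at 25) → 16 left.
SKU-137/tier1 (24): +3 → 13 left.
Fill SKU-157 tier1 block (3 at 21) → 10 left.
SKU-135 tier1 at 20: fill all 3 → 7 left.
SKU-137/tier2: +7 of 9 at 14; pool empty.
Total = 29×6 + 25×7 + 24×3 + 21×3 + 20×3 + 14×7 = 642.

642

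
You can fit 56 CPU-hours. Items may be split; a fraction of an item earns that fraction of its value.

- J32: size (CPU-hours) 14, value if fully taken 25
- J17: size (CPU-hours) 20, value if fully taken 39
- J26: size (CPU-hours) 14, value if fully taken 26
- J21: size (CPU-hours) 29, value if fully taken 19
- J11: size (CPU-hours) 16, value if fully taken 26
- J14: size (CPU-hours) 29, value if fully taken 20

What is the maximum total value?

103

Best value per unit of size first: J17 39/20≈1.95, J26 26/14≈1.86, J32 25/14≈1.79, J11 26/16≈1.62, J14 20/29≈0.69, J21 19/29≈0.655.
All 20 CPU-hours of J17 fit (value 39) — 36 remain.
J26: take in full, 14 CPU-hours for value 26 — 22 left.
All 14 CPU-hours of J32 fit (value 25) — 8 remain.
Fill the last 8 CPU-hours with part of J11: 8/16 of it earns 13.
Total value = 103.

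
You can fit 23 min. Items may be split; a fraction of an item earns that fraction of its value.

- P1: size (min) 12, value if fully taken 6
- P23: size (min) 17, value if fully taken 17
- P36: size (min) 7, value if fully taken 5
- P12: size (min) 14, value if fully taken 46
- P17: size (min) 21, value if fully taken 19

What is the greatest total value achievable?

55

Sort by value density: P12 46/14≈3.29, P23 17/17≈1, P17 19/21≈0.905, P36 5/7≈0.714, P1 6/12≈0.5.
P12: take in full, 14 min for value 46 — 9 left.
Fill the last 9 min with part of P23: 9/17 of it earns 9.
Total value = 55.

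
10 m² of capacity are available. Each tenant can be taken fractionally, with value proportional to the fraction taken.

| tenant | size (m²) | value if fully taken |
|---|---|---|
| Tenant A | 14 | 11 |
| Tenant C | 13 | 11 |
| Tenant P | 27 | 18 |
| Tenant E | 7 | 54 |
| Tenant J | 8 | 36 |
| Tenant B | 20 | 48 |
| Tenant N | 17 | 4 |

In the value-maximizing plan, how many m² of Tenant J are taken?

Rank by value-to-size ratio: Tenant E 54/7≈7.71, Tenant J 36/8≈4.5, Tenant B 48/20≈2.4, Tenant C 11/13≈0.846, Tenant A 11/14≈0.786, Tenant P 18/27≈0.667, Tenant N 4/17≈0.235.
All 7 m² of Tenant E fit (value 54) ; 3 remain.
3 m² left: a 3/8 share of Tenant J gives 36×3/8 = 13.5.

3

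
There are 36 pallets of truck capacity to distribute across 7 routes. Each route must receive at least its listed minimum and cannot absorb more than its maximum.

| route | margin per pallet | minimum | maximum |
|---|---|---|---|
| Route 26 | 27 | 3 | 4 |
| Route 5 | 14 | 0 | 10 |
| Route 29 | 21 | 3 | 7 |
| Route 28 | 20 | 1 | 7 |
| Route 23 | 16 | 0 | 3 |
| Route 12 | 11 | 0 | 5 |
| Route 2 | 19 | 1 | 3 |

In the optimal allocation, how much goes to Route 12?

Meeting every minimum uses 3+0+3+1+0+0+1 = 8 pallets, leaving 28.
Rank by margin per pallet: Route 26 27 > Route 29 21 > Route 28 20 > Route 2 19 > Route 23 16 > Route 5 14 > Route 12 11.
Route 26 takes 1 more to reach its cap of 4 → 27 left.
Route 29: +4 to 7 (cap) → 23 left.
Give Route 28 6 more to hit its cap of 7 → 17 left.
Route 2: +2 to 3 (cap) → 15 left.
Route 23 takes 3 more to reach its cap of 3 → 12 left.
Route 5: +10 to 10 (cap) → 2 left.
Only 2 left; Route 12 takes them to reach 2.

2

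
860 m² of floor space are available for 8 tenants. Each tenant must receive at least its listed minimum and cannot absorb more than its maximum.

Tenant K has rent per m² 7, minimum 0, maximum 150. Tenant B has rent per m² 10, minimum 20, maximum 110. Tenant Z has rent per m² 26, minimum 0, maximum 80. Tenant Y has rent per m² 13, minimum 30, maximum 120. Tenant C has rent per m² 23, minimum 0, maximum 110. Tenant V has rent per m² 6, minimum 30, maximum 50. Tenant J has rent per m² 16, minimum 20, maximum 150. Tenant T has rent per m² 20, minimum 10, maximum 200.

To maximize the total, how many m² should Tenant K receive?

Meeting every minimum uses 0+20+0+30+0+30+20+10 = 110 m², leaving 750.
Highest rent per m² first: Tenant Z 26 > Tenant C 23 > Tenant T 20 > Tenant J 16 > Tenant Y 13 > Tenant B 10 > Tenant K 7 > Tenant V 6.
Give Tenant Z 80 more to hit its cap of 80 → 670 left.
Tenant C takes 110 more to reach its cap of 110 → 560 left.
Tenant T takes 190 more to reach its cap of 200 → 370 left.
Tenant J takes 130 more to reach its cap of 150 → 240 left.
Give Tenant Y 90 more to hit its cap of 120 → 150 left.
Tenant B: +90 to 110 (cap) → 60 left.
Only 60 left; Tenant K takes them to reach 60.

60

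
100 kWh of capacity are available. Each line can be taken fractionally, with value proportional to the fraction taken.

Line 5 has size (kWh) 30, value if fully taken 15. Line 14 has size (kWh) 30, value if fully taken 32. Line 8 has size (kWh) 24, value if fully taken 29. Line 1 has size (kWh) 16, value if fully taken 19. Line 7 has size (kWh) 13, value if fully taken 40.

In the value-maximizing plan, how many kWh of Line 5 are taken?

17

Best value per unit of size first: Line 7 40/13≈3.08, Line 8 29/24≈1.21, Line 1 19/16≈1.19, Line 14 32/30≈1.07, Line 5 15/30≈0.5.
Take all of Line 7 (13 kWh, value 40) ; 87 kWh left.
All 24 kWh of Line 8 fit (value 29) ; 63 remain.
Line 1: take in full, 16 kWh for value 19 ; 47 left.
All 30 kWh of Line 14 fit (value 32) ; 17 remain.
Fill the last 17 kWh with part of Line 5: 17/30 of it earns 8.5.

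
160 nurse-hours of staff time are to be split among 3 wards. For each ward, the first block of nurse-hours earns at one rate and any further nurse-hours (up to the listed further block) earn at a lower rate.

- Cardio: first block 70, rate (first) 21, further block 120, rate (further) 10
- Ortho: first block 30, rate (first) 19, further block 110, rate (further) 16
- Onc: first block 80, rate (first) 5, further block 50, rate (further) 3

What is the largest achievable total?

Order all 6 blocks by rate: Cardio/T1 21 > Ortho/T1 19 > Ortho/T2 16 > Cardio/T2 10 > Onc/T1 5 > Onc/T2 3.
Cardio/T1 (21): +70 → 90 left.
Ortho/T1 (19): +30 → 60 left.
Ortho/T2: +60 of 110 at 16; pool empty.
Total = 21×70 + 19×30 + 16×60 = 3000.

3000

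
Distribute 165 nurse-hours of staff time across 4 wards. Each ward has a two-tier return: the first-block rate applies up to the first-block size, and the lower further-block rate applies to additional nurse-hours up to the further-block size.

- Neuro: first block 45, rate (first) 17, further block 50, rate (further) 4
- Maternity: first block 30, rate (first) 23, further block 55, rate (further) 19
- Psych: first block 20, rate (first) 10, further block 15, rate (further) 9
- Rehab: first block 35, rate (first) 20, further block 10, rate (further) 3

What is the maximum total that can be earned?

Rank every tier by rate: Maternity/tier1 23 > Rehab/tier1 20 > Maternity/tier2 19 > Neuro/tier1 17 > Psych/tier1 10 > Psych/tier2 9 > Neuro/tier2 4 > Rehab/tier2 3.
Fill Maternity tier1 block (30 at 23) ; 135 left.
Rehab tier1 at 20: fill all 35 ; 100 left.
Fill Maternity tier2 block (55 at 19) ; 45 left.
Neuro/tier1 (17): +45 ; 0 left.
Total = 23×30 + 20×35 + 19×55 + 17×45 = 3200.

3200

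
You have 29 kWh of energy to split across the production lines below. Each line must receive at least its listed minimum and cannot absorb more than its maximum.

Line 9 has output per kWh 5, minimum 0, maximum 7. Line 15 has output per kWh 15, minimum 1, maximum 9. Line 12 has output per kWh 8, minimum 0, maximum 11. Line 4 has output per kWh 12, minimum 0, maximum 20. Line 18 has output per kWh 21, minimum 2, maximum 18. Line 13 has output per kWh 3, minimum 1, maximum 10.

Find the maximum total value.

Meeting every minimum uses 0+1+0+0+2+1 = 4 kWh, leaving 25.
Rank by output per kWh: Line 18 21 > Line 15 15 > Line 4 12 > Line 12 8 > Line 9 5 > Line 13 3.
Line 18 takes 16 more to reach its cap of 18 → 9 left.
Give Line 15 8 more to hit its cap of 9 → 1 left.
Only 1 left; Line 4 takes them to reach 1.
Total = 15×9 + 12×1 + 21×18 + 3×1 = 528.

528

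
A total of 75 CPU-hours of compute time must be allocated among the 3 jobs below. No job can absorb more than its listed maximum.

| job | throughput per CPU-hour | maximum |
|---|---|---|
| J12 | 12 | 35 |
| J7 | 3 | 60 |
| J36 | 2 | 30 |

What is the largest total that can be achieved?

540

Rank by throughput per CPU-hour: J12 12 > J7 3 > J36 2.
J12 takes 35 to reach its cap of 35 ; 40 left.
Only 40 left; J7 takes them to reach 40.
Total = 12×35 + 3×40 = 540.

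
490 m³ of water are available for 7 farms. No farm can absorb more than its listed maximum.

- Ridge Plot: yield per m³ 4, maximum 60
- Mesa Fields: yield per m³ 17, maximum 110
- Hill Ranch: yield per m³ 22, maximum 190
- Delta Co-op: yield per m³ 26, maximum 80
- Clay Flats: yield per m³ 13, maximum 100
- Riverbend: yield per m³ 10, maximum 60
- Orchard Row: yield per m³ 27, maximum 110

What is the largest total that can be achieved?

11100

Highest yield per m³ first: Orchard Row 27 > Delta Co-op 26 > Hill Ranch 22 > Mesa Fields 17 > Clay Flats 13 > Riverbend 10 > Ridge Plot 4.
Orchard Row: +110 to 110 (cap) → 380 left.
Give Delta Co-op 80 to hit its cap of 80 → 300 left.
Hill Ranch takes 190 to reach its cap of 190 → 110 left.
Give Mesa Fields 110 to hit its cap of 110 → 0 left.
Total = 17×110 + 22×190 + 26×80 + 27×110 = 11100.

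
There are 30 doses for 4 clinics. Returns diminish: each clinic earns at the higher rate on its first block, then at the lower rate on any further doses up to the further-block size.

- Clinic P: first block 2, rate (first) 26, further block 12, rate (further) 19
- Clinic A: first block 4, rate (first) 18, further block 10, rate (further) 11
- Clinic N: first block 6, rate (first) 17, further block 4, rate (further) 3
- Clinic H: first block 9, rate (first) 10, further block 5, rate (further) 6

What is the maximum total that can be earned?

Treat each block as its own option and order by rate: Clinic P/first 26 > Clinic P/second 19 > Clinic A/first 18 > Clinic N/first 17 > Clinic A/second 11 > Clinic H/first 10 > Clinic H/second 6 > Clinic N/second 3.
Fill Clinic P first block (2 at 26) — 28 left.
Fill Clinic P second block (12 at 19) — 16 left.
Clinic A/first (18): +4 — 12 left.
Clinic N first at 17: fill all 6 — 6 left.
Clinic A/second: +6 of 10 at 11; pool empty.
Total = 26×2 + 19×12 + 18×4 + 17×6 + 11×6 = 520.

520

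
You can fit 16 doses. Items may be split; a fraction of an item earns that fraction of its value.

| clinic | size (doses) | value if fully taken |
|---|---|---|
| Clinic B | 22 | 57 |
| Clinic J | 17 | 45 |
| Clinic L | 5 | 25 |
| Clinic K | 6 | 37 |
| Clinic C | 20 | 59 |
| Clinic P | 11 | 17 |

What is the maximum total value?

Sort by value density: Clinic K 37/6≈6.17, Clinic L 25/5≈5, Clinic C 59/20≈2.95, Clinic J 45/17≈2.65, Clinic B 57/22≈2.59, Clinic P 17/11≈1.55.
All 6 doses of Clinic K fit (value 37) → 10 remain.
All 5 doses of Clinic L fit (value 25) → 5 remain.
Fill the last 5 doses with part of Clinic C: 5/20 of it earns 14.75.
Total value = 76.75.

76.75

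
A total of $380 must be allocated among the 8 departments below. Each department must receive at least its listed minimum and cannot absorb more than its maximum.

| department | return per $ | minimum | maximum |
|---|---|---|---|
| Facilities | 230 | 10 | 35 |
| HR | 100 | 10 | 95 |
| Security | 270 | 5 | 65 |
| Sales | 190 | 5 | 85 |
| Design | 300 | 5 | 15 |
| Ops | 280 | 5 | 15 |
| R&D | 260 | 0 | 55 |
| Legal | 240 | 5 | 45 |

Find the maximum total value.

82050

Meeting every minimum uses 10+10+5+5+5+5+0+5 = 45 $, leaving 335.
Rank by return per $: Design 300 > Ops 280 > Security 270 > R&D 260 > Legal 240 > Facilities 230 > Sales 190 > HR 100.
Design takes 10 more to reach its cap of 15 — 325 left.
Give Ops 10 more to hit its cap of 15 — 315 left.
Security takes 60 more to reach its cap of 65 — 255 left.
R&D: +55 to 55 (cap) — 200 left.
Give Legal 40 more to hit its cap of 45 — 160 left.
Give Facilities 25 more to hit its cap of 35 — 135 left.
Sales: +80 to 85 (cap) — 55 left.
HR has room for 85 more but only 55 remain, so it gets 65.
Total = 230×35 + 100×65 + 270×65 + 190×85 + 300×15 + 280×15 + 260×55 + 240×45 = 82050.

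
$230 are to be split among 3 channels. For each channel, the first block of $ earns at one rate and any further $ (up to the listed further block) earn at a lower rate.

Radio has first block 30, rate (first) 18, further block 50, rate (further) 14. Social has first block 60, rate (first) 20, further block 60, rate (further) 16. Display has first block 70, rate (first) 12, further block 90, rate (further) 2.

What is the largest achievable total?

Rank every tier by rate: Social/tier1 20 > Radio/tier1 18 > Social/tier2 16 > Radio/tier2 14 > Display/tier1 12 > Display/tier2 2.
Fill Social tier1 block (60 at 20) ; 170 left.
Radio/tier1 (18): +30 ; 140 left.
Social tier2 at 16: fill all 60 ; 80 left.
Radio/tier2 (14): +50 ; 30 left.
Display tier1 at 12: only 30 left, fill 30.
Total = 20×60 + 18×30 + 16×60 + 14×50 + 12×30 = 3760.

3760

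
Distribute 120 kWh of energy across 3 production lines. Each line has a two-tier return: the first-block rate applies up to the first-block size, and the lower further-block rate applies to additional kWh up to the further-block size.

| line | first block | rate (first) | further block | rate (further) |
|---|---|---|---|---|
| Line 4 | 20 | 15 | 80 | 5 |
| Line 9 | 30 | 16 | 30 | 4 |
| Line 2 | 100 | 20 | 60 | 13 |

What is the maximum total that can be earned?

Treat each block as its own option and order by rate: Line 2/tier1 20 > Line 9/tier1 16 > Line 4/tier1 15 > Line 2/tier2 13 > Line 4/tier2 5 > Line 9/tier2 4.
Line 2 tier1 at 20: fill all 100 — 20 left.
Line 9 tier1 at 16: only 20 left, fill 20.
Total = 20×100 + 16×20 = 2320.

2320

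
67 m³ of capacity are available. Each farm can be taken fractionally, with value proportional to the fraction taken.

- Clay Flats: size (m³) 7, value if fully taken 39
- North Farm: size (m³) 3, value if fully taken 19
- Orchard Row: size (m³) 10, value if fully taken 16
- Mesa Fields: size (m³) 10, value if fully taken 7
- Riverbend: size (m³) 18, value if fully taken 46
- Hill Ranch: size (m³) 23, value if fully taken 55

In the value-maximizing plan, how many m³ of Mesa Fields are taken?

6

Rank by value-to-size ratio: North Farm 19/3≈6.33, Clay Flats 39/7≈5.57, Riverbend 46/18≈2.56, Hill Ranch 55/23≈2.39, Orchard Row 16/10≈1.6, Mesa Fields 7/10≈0.7.
All 3 m³ of North Farm fit (value 19) ; 64 remain.
All 7 m³ of Clay Flats fit (value 39) ; 57 remain.
All 18 m³ of Riverbend fit (value 46) ; 39 remain.
Hill Ranch: take in full, 23 m³ for value 55 ; 16 left.
Orchard Row: take in full, 10 m³ for value 16 ; 6 left.
Fill the last 6 m³ with part of Mesa Fields: 6/10 of it earns 4.2.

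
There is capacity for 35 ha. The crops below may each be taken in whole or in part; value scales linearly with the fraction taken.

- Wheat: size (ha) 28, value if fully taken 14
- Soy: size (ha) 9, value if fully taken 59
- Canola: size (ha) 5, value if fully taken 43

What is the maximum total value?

Best value per unit of size first: Canola 43/5≈8.6, Soy 59/9≈6.56, Wheat 14/28≈0.5.
Canola: take in full, 5 ha for value 43 → 30 left.
All 9 ha of Soy fit (value 59) → 21 remain.
Fill the last 21 ha with part of Wheat: 21/28 of it earns 10.5.
Total value = 112.5.

112.5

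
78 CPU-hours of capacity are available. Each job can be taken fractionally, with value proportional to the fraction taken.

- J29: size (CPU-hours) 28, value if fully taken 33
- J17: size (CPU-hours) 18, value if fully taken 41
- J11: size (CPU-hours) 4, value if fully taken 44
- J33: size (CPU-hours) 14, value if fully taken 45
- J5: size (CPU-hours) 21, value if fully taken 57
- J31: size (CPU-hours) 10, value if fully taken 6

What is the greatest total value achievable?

Sort by value density: J11 44/4≈11, J33 45/14≈3.21, J5 57/21≈2.71, J17 41/18≈2.28, J29 33/28≈1.18, J31 6/10≈0.6.
Take all of J11 (4 CPU-hours, value 44) → 74 CPU-hours left.
Take all of J33 (14 CPU-hours, value 45) → 60 CPU-hours left.
J5: take in full, 21 CPU-hours for value 57 → 39 left.
Take all of J17 (18 CPU-hours, value 41) → 21 CPU-hours left.
Only 21 CPU-hours remain; take 21/28 of J29 for value 33×21/28 = 24.75.
Total value = 211.75.

211.75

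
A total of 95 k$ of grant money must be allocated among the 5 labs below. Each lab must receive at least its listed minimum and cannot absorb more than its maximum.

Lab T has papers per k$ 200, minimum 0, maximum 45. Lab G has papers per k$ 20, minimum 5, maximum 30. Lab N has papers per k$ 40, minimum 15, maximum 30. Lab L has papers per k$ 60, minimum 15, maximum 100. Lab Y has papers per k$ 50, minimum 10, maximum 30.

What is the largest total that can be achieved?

Meeting every minimum uses 0+5+15+15+10 = 45 k$, leaving 50.
Highest papers per k$ first: Lab T 200 > Lab L 60 > Lab Y 50 > Lab N 40 > Lab G 20.
Lab T: +45 to 45 (cap) → 5 left.
Lab L: +5 (room for 85) → 20. Pool exhausted.
Total = 200×45 + 20×5 + 40×15 + 60×20 + 50×10 = 11400.

11400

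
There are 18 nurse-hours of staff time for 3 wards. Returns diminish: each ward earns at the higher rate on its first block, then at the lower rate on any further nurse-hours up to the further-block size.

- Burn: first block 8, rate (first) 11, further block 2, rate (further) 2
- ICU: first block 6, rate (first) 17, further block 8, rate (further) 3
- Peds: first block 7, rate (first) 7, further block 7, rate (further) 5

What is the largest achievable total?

Order all 6 blocks by rate: ICU/T1 17 > Burn/T1 11 > Peds/T1 7 > Peds/T2 5 > ICU/T2 3 > Burn/T2 2.
Fill ICU T1 block (6 at 17) ; 12 left.
Fill Burn T1 block (8 at 11) ; 4 left.
4 remain; put them into Peds T1 at 7.
Total = 17×6 + 11×8 + 7×4 = 218.

218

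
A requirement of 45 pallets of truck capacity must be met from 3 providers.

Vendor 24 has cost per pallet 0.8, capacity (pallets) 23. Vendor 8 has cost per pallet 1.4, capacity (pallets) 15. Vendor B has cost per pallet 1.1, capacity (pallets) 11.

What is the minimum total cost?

Cheapest first:
Vendor 24 at 0.8: take all 23 pallets ; 22 still needed.
Take 11 from Vendor B at 1.1 ; need 11 more.
Vendor 8 at 1.4: take 11 of its 15 ; requirement met.
Cost = 23×0.8 + 11×1.1 + 11×1.4 = 45.9.

45.9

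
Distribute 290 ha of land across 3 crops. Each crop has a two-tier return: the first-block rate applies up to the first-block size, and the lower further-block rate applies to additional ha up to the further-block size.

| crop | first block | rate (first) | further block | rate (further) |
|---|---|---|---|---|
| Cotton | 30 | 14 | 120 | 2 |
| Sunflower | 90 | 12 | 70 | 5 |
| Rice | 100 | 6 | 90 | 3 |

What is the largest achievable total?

2450

Rank every tier by rate: Cotton/tier1 14 > Sunflower/tier1 12 > Rice/tier1 6 > Sunflower/tier2 5 > Rice/tier2 3 > Cotton/tier2 2.
Cotton/tier1 (14): +30 → 260 left.
Sunflower/tier1 (12): +90 → 170 left.
Rice tier1 at 6: fill all 100 → 70 left.
Fill Sunflower tier2 block (70 at 5) → 0 left.
Total = 14×30 + 12×90 + 6×100 + 5×70 = 2450.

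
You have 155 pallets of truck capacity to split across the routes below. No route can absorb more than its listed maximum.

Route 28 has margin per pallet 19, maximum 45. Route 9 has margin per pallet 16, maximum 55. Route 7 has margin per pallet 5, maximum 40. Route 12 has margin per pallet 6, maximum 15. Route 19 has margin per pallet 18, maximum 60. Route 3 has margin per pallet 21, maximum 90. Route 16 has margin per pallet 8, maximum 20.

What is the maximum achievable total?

3105

Rank by margin per pallet: Route 3 21 > Route 28 19 > Route 19 18 > Route 9 16 > Route 16 8 > Route 12 6 > Route 7 5.
Give Route 3 90 to hit its cap of 90 → 65 left.
Route 28: +45 to 45 (cap) → 20 left.
Route 19: +20 (room for 60) → 20. Pool exhausted.
Total = 19×45 + 18×20 + 21×90 = 3105.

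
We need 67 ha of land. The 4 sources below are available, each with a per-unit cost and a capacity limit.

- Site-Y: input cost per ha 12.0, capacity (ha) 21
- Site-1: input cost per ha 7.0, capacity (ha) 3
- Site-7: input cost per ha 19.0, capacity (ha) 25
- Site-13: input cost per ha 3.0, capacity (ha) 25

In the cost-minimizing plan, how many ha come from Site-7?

Cheapest first:
Take 25 from Site-13 at 3.0 → need 42 more.
Take 3 from Site-1 at 7.0 → need 39 more.
Take 21 from Site-Y at 12.0 → need 18 more.
Take 18 from Site-7 at 19.0 to finish.

18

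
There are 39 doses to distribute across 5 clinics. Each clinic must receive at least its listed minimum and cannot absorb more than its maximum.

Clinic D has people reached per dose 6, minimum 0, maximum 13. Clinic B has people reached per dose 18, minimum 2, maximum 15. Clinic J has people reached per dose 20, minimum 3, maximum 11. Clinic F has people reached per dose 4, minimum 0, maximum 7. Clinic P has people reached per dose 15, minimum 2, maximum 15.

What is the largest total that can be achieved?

685

Meeting every minimum uses 0+2+3+0+2 = 7 doses, leaving 32.
Rank by people reached per dose: Clinic J 20 > Clinic B 18 > Clinic P 15 > Clinic D 6 > Clinic F 4.
Give Clinic J 8 more to hit its cap of 11 → 24 left.
Clinic B: +13 to 15 (cap) → 11 left.
Clinic P has room for 13 more but only 11 remain, so it gets 13.
Total = 18×15 + 20×11 + 15×13 = 685.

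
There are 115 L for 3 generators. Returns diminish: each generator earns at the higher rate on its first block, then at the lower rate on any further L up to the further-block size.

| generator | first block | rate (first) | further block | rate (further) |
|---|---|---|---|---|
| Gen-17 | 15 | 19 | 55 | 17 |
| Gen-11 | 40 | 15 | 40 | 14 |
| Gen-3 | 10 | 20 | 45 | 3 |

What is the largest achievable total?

1945

Treat each block as its own option and order by rate: Gen-3/first 20 > Gen-17/first 19 > Gen-17/second 17 > Gen-11/first 15 > Gen-11/second 14 > Gen-3/second 3.
Fill Gen-3 first block (10 at 20) — 105 left.
Gen-17/first (19): +15 — 90 left.
Fill Gen-17 second block (55 at 17) — 35 left.
Gen-11/first: +35 of 40 at 15; pool empty.
Total = 20×10 + 19×15 + 17×55 + 15×35 = 1945.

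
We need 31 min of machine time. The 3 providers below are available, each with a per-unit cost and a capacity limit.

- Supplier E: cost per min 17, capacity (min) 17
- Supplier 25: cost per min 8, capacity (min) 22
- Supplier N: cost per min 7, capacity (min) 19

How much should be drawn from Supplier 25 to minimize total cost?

12

Use providers in increasing cost order.
Take 19 from Supplier N at 7 — need 12 more.
Take 12 from Supplier 25 at 8 to finish.
Supplier E: unused.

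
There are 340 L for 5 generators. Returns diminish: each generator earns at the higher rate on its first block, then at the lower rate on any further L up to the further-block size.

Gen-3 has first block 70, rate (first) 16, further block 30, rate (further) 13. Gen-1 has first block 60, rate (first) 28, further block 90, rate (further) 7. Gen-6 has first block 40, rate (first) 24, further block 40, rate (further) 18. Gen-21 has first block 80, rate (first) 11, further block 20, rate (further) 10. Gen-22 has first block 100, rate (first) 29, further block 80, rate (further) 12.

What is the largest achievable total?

Rank every tier by rate: Gen-22/tier1 29 > Gen-1/tier1 28 > Gen-6/tier1 24 > Gen-6/tier2 18 > Gen-3/tier1 16 > Gen-3/tier2 13 > Gen-22/tier2 12 > Gen-21/tier1 11 > Gen-21/tier2 10 > Gen-1/tier2 7.
Gen-22/tier1 (29): +100 ; 240 left.
Gen-1 tier1 at 28: fill all 60 ; 180 left.
Gen-6/tier1 (24): +40 ; 140 left.
Gen-6 tier2 at 18: fill all 40 ; 100 left.
Gen-3 tier1 at 16: fill all 70 ; 30 left.
Gen-3 tier2 at 13: fill all 30 ; 0 left.
Total = 29×100 + 28×60 + 24×40 + 18×40 + 16×70 + 13×30 = 7770.

7770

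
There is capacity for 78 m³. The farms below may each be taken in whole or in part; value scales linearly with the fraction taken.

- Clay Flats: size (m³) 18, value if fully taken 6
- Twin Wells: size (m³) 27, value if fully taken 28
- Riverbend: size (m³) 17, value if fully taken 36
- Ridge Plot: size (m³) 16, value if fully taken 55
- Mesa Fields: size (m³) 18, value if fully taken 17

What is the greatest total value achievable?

136

Sort by value density: Ridge Plot 55/16≈3.44, Riverbend 36/17≈2.12, Twin Wells 28/27≈1.04, Mesa Fields 17/18≈0.944, Clay Flats 6/18≈0.333.
Ridge Plot: take in full, 16 m³ for value 55 — 62 left.
Take all of Riverbend (17 m³, value 36) — 45 m³ left.
Take all of Twin Wells (27 m³, value 28) — 18 m³ left.
Mesa Fields: take in full, 18 m³ for value 17 — 0 left.
Total value = 136.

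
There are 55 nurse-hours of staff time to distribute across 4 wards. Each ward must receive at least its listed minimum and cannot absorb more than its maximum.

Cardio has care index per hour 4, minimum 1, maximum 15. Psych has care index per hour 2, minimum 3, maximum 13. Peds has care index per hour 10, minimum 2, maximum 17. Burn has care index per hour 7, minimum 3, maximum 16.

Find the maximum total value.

Meeting every minimum uses 1+3+2+3 = 9 nurse-hours, leaving 46.
Order the wards by care index per hour: Peds 10 > Burn 7 > Cardio 4 > Psych 2.
Peds: +15 to 17 (cap) — 31 left.
Burn takes 13 more to reach its cap of 16 — 18 left.
Cardio: +14 to 15 (cap) — 4 left.
Psych has room for 10 more but only 4 remain, so it gets 7.
Total = 4×15 + 2×7 + 10×17 + 7×16 = 356.

356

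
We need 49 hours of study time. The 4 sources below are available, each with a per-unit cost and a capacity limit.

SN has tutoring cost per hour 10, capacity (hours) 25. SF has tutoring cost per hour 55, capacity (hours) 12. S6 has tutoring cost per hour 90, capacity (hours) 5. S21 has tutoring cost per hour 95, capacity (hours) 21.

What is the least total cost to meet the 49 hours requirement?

Use sources in increasing cost order.
SN (10): use full 25 ; 24 hours to go.
SF at 55: take all 12 hours ; 12 still needed.
Take 5 from S6 at 90 ; need 7 more.
S21 at 95: take 7 of its 21 ; requirement met.
Cost = 25×10 + 12×55 + 5×90 + 7×95 = 2025.

2025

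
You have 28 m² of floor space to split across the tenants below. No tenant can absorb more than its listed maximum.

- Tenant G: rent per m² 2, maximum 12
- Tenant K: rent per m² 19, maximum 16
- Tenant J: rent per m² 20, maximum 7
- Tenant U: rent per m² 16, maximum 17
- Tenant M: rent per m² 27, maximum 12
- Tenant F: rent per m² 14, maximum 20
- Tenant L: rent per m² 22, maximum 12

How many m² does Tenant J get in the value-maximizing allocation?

4

Highest rent per m² first: Tenant M 27 > Tenant L 22 > Tenant J 20 > Tenant K 19 > Tenant U 16 > Tenant F 14 > Tenant G 2.
Tenant M: +12 to 12 (cap) — 16 left.
Tenant L takes 12 to reach its cap of 12 — 4 left.
Only 4 left; Tenant J takes them to reach 4.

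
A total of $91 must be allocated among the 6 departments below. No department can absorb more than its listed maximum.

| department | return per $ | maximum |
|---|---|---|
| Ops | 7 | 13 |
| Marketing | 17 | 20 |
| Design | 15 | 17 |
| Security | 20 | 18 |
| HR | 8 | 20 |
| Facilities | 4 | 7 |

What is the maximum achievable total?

Rank by return per $: Security 20 > Marketing 17 > Design 15 > HR 8 > Ops 7 > Facilities 4.
Security: +18 to 18 (cap) — 73 left.
Give Marketing 20 to hit its cap of 20 — 53 left.
Design takes 17 to reach its cap of 17 — 36 left.
HR: +20 to 20 (cap) — 16 left.
Ops: +13 to 13 (cap) — 3 left.
Facilities: +3 (room for 7) → 3. Pool exhausted.
Total = 7×13 + 17×20 + 15×17 + 20×18 + 8×20 + 4×3 = 1218.

1218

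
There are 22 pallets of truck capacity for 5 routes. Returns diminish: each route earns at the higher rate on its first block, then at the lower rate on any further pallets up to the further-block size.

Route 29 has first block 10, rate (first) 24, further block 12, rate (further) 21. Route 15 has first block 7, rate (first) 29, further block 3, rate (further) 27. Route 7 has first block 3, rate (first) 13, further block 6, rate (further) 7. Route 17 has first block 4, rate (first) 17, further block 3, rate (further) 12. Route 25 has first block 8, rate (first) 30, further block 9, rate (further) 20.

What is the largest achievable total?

620

Order all 10 blocks by rate: Route 25/tier1 30 > Route 15/tier1 29 > Route 15/tier2 27 > Route 29/tier1 24 > Route 29/tier2 21 > Route 25/tier2 20 > Route 17/tier1 17 > Route 7/tier1 13 > Route 17/tier2 12 > Route 7/tier2 7.
Fill Route 25 tier1 block (8 at 30) — 14 left.
Fill Route 15 tier1 block (7 at 29) — 7 left.
Fill Route 15 tier2 block (3 at 27) — 4 left.
4 remain; put them into Route 29 tier1 at 24.
Total = 30×8 + 29×7 + 27×3 + 24×4 = 620.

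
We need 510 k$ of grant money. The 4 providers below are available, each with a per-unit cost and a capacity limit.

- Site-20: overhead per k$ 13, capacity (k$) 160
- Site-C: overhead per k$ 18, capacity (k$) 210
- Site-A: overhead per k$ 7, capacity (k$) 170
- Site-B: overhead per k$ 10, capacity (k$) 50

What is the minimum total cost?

Use providers in increasing cost order.
Site-A (7): use full 170 — 340 k$ to go.
Site-B (10): use full 50 — 290 k$ to go.
Site-20 (13): use full 160 — 130 k$ to go.
Take 130 from Site-C at 18 to finish.
Cost = 170×7 + 50×10 + 160×13 + 130×18 = 6110.

6110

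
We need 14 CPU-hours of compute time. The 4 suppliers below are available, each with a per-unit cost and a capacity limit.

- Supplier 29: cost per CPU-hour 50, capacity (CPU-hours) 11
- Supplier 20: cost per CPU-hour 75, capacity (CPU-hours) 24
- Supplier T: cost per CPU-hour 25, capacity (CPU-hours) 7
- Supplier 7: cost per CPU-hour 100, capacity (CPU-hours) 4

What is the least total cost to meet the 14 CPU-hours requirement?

525

Cheapest first:
Supplier T at 25: take all 7 CPU-hours — 7 still needed.
Supplier 29 (50): take the remaining 7 — done.
Supplier 20, Supplier 7: unused.
Cost = 7×25 + 7×50 = 525.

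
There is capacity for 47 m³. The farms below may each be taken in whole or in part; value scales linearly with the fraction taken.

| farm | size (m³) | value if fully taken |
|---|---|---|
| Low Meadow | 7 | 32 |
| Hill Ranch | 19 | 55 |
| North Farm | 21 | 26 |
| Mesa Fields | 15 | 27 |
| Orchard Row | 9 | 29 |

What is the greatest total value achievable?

Best value per unit of size first: Low Meadow 32/7≈4.57, Orchard Row 29/9≈3.22, Hill Ranch 55/19≈2.89, Mesa Fields 27/15≈1.8, North Farm 26/21≈1.24.
Low Meadow: take in full, 7 m³ for value 32 → 40 left.
All 9 m³ of Orchard Row fit (value 29) → 31 remain.
Take all of Hill Ranch (19 m³, value 55) → 12 m³ left.
Only 12 m³ remain; take 12/15 of Mesa Fields for value 27×12/15 = 21.6.
Total value = 137.6.

137.6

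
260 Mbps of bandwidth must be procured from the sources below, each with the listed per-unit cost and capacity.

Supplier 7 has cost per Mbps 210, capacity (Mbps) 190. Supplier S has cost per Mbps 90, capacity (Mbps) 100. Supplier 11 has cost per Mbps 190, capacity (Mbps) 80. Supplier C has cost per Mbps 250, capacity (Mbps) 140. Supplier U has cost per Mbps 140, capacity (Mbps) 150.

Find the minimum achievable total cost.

31900

Fill from the cheapest source first.
Supplier S (90): use full 100 ; 160 Mbps to go.
Supplier U (140): use full 150 ; 10 Mbps to go.
Take 10 from Supplier 11 at 190 to finish.
Supplier 7, Supplier C: unused.
Cost = 100×90 + 150×140 + 10×190 = 31900.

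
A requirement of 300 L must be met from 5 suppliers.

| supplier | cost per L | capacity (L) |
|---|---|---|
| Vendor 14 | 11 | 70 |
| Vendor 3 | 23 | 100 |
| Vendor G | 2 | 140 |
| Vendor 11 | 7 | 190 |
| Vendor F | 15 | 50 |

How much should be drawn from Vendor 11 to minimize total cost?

160

Fill from the cheapest supplier first.
Vendor G at 2: take all 140 L → 160 still needed.
Take 160 from Vendor 11 at 7 to finish.
Vendor 14, Vendor F, Vendor 3: unused.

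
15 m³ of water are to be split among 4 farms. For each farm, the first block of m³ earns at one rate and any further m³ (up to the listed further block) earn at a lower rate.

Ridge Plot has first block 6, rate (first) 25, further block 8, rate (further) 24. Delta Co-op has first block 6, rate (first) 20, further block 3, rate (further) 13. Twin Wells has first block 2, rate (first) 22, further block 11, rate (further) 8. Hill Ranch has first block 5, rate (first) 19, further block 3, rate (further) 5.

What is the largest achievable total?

364

Treat each block as its own option and order by rate: Ridge Plot/T1 25 > Ridge Plot/T2 24 > Twin Wells/T1 22 > Delta Co-op/T1 20 > Hill Ranch/T1 19 > Delta Co-op/T2 13 > Twin Wells/T2 8 > Hill Ranch/T2 5.
Ridge Plot T1 at 25: fill all 6 → 9 left.
Fill Ridge Plot T2 block (8 at 24) → 1 left.
1 remain; put them into Twin Wells T1 at 22.
Total = 25×6 + 24×8 + 22×1 = 364.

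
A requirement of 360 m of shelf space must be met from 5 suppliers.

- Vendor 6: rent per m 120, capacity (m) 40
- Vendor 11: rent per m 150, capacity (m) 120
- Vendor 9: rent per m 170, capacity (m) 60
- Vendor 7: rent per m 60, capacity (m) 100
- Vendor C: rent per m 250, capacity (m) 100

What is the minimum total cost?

Cheapest first:
Vendor 7 at 60: take all 100 m ; 260 still needed.
Take 40 from Vendor 6 at 120 ; need 220 more.
Vendor 11 at 150: take all 120 m ; 100 still needed.
Take 60 from Vendor 9 at 170 ; need 40 more.
Vendor C (250): take the remaining 40 ; done.
Cost = 100×60 + 40×120 + 120×150 + 60×170 + 40×250 = 49000.

49000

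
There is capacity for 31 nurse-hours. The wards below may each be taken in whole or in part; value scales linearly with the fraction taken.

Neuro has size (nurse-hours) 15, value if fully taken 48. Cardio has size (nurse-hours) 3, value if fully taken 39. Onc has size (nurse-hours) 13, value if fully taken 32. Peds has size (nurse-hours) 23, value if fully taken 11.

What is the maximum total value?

Sort by value density: Cardio 39/3≈13, Neuro 48/15≈3.2, Onc 32/13≈2.46, Peds 11/23≈0.478.
Cardio: take in full, 3 nurse-hours for value 39 — 28 left.
All 15 nurse-hours of Neuro fit (value 48) — 13 remain.
Take all of Onc (13 nurse-hours, value 32) — 0 nurse-hours left.
Total value = 119.

119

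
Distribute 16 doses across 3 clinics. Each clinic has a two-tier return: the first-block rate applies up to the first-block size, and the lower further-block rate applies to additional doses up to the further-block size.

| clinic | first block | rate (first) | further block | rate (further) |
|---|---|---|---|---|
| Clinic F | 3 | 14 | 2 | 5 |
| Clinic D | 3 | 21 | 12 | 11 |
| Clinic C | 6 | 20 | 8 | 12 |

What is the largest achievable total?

273

Treat each block as its own option and order by rate: Clinic D/tier1 21 > Clinic C/tier1 20 > Clinic F/tier1 14 > Clinic C/tier2 12 > Clinic D/tier2 11 > Clinic F/tier2 5.
Clinic D/tier1 (21): +3 — 13 left.
Clinic C/tier1 (20): +6 — 7 left.
Fill Clinic F tier1 block (3 at 14) — 4 left.
Clinic C tier2 at 12: only 4 left, fill 4.
Total = 21×3 + 20×6 + 14×3 + 12×4 = 273.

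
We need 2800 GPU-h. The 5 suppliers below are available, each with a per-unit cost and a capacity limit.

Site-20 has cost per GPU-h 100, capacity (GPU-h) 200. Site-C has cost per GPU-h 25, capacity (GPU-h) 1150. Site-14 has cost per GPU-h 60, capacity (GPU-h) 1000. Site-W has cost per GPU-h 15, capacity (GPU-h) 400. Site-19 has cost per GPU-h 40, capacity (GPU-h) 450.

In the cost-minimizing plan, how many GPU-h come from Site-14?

800

Use suppliers in increasing cost order.
Take 400 from Site-W at 15 → need 2400 more.
Take 1150 from Site-C at 25 → need 1250 more.
Site-19 at 40: take all 450 GPU-h → 800 still needed.
Take 800 from Site-14 at 60 to finish.
Site-20: unused.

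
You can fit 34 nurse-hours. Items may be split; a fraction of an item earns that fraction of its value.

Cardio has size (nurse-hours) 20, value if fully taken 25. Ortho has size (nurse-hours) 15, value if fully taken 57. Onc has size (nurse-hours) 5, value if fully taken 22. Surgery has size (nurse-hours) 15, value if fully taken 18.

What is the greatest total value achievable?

Rank by value-to-size ratio: Onc 22/5≈4.4, Ortho 57/15≈3.8, Cardio 25/20≈1.25, Surgery 18/15≈1.2.
Onc: take in full, 5 nurse-hours for value 22 ; 29 left.
All 15 nurse-hours of Ortho fit (value 57) ; 14 remain.
Fill the last 14 nurse-hours with part of Cardio: 14/20 of it earns 17.5.
Total value = 96.5.

96.5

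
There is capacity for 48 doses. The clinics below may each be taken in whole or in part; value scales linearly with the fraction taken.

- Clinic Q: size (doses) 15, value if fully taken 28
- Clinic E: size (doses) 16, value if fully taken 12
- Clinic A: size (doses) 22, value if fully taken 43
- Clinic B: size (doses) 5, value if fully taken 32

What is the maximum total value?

Rank by value-to-size ratio: Clinic B 32/5≈6.4, Clinic A 43/22≈1.95, Clinic Q 28/15≈1.87, Clinic E 12/16≈0.75.
Take all of Clinic B (5 doses, value 32) → 43 doses left.
Clinic A: take in full, 22 doses for value 43 → 21 left.
Take all of Clinic Q (15 doses, value 28) → 6 doses left.
6 doses left: a 6/16 share of Clinic E gives 12×6/16 = 4.5.
Total value = 107.5.

107.5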